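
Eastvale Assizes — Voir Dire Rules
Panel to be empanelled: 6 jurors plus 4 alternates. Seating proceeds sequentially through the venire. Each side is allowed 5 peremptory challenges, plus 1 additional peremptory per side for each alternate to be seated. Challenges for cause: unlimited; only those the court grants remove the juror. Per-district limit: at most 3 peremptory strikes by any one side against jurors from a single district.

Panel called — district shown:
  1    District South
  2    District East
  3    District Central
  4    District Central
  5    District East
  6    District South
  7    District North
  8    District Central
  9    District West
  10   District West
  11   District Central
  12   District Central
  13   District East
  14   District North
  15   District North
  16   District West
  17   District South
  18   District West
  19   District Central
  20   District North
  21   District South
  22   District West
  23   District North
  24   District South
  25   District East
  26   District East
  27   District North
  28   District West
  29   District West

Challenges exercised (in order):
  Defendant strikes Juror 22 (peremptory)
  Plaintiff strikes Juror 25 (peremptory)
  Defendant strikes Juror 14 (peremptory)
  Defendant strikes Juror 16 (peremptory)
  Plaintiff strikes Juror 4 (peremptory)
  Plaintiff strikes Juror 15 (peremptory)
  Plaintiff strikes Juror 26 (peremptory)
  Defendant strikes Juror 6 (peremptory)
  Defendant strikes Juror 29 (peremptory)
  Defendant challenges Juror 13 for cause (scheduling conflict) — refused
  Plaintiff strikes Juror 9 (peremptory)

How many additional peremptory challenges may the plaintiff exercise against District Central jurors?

2

Plaintiff peremptories so far: #25, #4, #15, #26, #9 — 5 of 9 used, 4 left overall.
Against District Central: #4 — 1 used; per-district cap 3 leaves 2.
Binding limit: min(4, 2) = 2.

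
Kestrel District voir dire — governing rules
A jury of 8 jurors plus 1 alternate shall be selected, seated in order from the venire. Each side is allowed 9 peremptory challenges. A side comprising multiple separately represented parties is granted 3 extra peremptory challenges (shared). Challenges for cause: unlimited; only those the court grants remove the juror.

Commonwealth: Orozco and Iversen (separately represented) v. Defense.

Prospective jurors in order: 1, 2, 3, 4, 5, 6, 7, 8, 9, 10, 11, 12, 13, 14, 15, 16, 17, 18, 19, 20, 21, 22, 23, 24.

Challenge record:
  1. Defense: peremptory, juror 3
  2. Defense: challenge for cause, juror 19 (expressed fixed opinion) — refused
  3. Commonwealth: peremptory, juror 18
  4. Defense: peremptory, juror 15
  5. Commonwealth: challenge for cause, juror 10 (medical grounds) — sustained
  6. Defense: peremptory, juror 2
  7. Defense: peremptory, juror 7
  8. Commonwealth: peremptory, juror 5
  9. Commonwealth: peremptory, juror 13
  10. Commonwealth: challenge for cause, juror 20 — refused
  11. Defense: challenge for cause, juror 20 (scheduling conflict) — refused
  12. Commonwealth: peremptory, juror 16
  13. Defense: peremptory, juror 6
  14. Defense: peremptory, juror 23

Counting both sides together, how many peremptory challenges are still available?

Commonwealth allotment: 9 base + 3 multi-party = 12. Defense allotment: 9.
Commonwealth peremptories used: #18, #5, #13, #16 — 4 (for-cause on #10, #20 don't count).
Defense peremptories used: #3, #15, #2, #7, #6, #23 — 6 (for-cause on #19, #20 don't count).
Remaining: (12 − 4) + (9 − 6) = 11.

11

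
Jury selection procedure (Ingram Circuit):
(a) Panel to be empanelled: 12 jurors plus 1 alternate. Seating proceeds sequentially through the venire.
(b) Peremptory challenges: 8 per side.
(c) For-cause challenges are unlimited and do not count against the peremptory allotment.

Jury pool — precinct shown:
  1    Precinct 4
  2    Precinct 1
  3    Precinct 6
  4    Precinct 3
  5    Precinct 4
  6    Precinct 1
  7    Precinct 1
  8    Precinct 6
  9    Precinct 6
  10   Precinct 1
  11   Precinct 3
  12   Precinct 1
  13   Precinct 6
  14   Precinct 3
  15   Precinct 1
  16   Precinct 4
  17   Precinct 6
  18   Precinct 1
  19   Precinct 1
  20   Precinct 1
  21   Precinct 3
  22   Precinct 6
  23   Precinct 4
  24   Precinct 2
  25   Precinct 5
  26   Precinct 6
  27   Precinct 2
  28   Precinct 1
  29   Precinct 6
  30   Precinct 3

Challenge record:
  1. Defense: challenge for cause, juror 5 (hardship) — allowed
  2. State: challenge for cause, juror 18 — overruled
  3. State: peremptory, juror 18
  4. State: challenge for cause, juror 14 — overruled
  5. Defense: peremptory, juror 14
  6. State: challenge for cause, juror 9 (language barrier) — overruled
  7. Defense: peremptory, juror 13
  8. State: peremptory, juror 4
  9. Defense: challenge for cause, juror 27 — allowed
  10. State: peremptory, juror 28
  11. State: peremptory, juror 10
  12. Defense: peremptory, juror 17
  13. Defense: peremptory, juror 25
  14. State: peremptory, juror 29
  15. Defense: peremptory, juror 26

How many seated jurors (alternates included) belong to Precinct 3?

1

Removed: #4, #5, #10, #13, #14, #17, #18, #25, #26, #27, #28, #29.
Seated (13 incl. alternates): #1, #2, #3, #6, #7, #8, #9, #11, #12, #15, #16, #19, #20.
Of those, in Precinct 3: #11 → 1.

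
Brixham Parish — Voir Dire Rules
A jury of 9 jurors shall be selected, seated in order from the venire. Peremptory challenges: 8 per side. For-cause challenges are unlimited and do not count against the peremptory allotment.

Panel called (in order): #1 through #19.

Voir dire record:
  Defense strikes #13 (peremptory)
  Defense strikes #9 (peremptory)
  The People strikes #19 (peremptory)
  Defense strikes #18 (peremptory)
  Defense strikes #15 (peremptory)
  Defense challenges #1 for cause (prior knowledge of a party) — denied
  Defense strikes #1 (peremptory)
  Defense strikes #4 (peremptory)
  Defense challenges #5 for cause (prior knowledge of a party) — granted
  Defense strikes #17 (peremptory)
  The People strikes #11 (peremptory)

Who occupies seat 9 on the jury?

Removed: #1, #4, #5, #9, #11, #13, #15, #17, #18, #19.
Seating in order: seats 1–9 → #2, #3, #6, #7, #8, #10, #12, #14, #16.
So seat 9 is #16.

16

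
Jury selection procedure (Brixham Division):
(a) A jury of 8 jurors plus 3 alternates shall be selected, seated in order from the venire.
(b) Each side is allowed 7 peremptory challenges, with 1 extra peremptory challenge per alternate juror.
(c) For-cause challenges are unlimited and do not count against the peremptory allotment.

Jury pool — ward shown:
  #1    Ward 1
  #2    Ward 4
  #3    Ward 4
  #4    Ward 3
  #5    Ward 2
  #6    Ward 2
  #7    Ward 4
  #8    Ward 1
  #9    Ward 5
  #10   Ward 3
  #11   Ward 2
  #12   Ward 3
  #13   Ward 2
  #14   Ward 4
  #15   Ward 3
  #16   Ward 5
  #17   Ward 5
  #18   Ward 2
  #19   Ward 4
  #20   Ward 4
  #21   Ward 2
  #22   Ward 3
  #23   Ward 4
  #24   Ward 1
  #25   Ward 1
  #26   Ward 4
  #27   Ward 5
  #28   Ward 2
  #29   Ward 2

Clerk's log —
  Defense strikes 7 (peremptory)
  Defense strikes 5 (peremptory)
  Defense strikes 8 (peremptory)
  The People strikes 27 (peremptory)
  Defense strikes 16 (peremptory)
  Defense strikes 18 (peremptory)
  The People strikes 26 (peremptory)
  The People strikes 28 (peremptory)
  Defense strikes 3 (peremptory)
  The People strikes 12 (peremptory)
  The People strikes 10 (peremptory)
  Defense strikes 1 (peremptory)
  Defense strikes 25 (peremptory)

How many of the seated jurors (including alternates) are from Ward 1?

Removed: #1, #3, #5, #7, #8, #10, #12, #16, #18, #25, #26, #27, #28.
Seated (11 incl. alternates): #2, #4, #6, #9, #11, #13, #14, #15, #17, #19, #20.
None of those are in Ward 1 → 0.

0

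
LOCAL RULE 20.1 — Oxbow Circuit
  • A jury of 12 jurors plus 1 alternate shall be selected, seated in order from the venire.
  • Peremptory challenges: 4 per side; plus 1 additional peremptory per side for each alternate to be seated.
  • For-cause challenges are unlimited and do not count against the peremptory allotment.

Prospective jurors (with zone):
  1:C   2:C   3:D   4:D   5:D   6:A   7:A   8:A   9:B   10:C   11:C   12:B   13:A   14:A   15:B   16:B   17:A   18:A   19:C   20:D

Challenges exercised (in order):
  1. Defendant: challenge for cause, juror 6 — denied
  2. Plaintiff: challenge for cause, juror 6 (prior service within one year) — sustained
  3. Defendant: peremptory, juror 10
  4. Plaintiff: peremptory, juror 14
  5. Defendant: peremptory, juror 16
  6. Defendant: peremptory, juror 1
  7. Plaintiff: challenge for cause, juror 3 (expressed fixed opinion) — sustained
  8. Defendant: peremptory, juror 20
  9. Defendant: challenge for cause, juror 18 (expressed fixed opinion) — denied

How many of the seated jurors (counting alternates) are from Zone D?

2

Removed: #1, #3, #6, #10, #14, #16, #20.
Seated (13 incl. alternates): #2, #4, #5, #7, #8, #9, #11, #12, #13, #15, #17, #18, #19.
Of those, in Zone D: #4, #5 → 2.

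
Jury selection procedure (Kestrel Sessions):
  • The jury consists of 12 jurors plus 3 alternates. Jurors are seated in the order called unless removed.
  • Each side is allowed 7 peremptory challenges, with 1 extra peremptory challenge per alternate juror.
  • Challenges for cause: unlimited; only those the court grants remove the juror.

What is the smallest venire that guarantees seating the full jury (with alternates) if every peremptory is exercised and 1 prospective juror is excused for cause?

Seats to fill: 12 + 3 alternates = 15.
Peremptories: 7 + 1×3 = 10 per side × 2 sides = 20.
For-cause removals: 1.
Minimum venire: 15 + 20 + 1 = 36.

36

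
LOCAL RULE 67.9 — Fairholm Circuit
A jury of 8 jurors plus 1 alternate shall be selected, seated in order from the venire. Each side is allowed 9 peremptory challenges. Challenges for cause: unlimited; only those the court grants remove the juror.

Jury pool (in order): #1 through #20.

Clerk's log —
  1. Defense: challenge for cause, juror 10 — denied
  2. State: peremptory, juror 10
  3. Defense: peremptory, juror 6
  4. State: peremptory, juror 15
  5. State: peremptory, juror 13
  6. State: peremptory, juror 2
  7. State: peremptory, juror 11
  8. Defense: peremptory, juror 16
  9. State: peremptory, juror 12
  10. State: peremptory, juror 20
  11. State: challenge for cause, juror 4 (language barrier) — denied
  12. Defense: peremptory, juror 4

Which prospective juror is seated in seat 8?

17

Removed: #2, #4, #6, #10, #11, #12, #13, #15, #16, #20.
Filling seats in venire order through position 8: #1, #3, #5, #7, #8, #9, #14, #17.
So seat 8 is #17.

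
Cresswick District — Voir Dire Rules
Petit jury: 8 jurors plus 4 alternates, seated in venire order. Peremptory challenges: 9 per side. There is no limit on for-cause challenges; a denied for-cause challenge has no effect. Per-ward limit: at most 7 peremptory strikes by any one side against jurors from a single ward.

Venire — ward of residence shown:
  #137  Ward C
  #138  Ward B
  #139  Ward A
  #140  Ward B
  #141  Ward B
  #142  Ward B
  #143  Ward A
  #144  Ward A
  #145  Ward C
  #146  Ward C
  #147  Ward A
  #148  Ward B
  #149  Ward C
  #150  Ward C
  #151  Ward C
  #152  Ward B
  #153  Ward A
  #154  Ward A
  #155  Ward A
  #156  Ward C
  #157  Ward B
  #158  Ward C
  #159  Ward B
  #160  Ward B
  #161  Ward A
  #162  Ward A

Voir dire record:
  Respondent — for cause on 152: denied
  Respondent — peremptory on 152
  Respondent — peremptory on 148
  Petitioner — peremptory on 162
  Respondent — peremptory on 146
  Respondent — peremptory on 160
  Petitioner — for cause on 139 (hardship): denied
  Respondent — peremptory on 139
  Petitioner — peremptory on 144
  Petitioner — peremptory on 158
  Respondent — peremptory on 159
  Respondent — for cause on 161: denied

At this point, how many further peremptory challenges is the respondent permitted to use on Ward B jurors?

3

Respondent peremptories so far: #152, #148, #146, #160, #139, #159 — 6 of 9 used, 3 left overall.
Against Ward B: #152, #148, #160, #159 — 4 used; per-ward cap 7 leaves 3.
Binding limit: min(3, 3) = 3.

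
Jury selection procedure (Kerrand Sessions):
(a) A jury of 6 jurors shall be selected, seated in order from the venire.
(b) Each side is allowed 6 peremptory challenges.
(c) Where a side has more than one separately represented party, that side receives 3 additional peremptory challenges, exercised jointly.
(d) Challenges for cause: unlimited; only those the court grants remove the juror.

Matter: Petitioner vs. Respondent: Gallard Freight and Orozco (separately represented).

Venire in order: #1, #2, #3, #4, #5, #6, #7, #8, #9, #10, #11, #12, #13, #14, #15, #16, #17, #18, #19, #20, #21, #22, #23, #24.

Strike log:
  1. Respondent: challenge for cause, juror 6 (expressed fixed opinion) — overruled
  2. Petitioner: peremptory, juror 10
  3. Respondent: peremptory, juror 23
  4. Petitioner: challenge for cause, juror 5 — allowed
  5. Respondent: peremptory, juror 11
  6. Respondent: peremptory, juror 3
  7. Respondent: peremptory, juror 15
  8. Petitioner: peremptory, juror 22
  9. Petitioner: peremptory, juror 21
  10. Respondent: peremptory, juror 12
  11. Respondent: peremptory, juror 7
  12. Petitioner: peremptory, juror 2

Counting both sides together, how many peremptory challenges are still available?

5

Petitioner allotment: 6. Respondent allotment: 6 base + 3 multi-party = 9.
Petitioner peremptories used: #10, #22, #21, #2 — 4 (the for-cause on #5 doesn't count).
Respondent peremptories used: #23, #11, #3, #15, #12, #7 — 6 (the for-cause on #6 doesn't count).
Remaining: (6 − 4) + (9 − 6) = 5.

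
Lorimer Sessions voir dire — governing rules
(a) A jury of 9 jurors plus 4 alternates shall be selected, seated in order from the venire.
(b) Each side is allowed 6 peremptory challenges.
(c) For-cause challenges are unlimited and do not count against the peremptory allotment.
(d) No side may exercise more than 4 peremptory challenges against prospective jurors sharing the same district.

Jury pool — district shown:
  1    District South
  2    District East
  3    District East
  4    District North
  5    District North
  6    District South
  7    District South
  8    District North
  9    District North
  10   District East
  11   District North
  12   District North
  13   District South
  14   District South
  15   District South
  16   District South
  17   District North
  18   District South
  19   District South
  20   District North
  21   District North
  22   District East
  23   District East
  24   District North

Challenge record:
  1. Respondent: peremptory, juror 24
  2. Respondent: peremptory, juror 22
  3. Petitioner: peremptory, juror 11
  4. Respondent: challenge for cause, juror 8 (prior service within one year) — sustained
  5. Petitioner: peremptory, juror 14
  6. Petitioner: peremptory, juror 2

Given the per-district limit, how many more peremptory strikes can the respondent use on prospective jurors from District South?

Respondent peremptories so far: #24, #22 — 2 of 6 used, 4 left overall.
Against District South: none yet — per-district cap 4 leaves 4.
Binding limit: min(4, 4) = 4.

4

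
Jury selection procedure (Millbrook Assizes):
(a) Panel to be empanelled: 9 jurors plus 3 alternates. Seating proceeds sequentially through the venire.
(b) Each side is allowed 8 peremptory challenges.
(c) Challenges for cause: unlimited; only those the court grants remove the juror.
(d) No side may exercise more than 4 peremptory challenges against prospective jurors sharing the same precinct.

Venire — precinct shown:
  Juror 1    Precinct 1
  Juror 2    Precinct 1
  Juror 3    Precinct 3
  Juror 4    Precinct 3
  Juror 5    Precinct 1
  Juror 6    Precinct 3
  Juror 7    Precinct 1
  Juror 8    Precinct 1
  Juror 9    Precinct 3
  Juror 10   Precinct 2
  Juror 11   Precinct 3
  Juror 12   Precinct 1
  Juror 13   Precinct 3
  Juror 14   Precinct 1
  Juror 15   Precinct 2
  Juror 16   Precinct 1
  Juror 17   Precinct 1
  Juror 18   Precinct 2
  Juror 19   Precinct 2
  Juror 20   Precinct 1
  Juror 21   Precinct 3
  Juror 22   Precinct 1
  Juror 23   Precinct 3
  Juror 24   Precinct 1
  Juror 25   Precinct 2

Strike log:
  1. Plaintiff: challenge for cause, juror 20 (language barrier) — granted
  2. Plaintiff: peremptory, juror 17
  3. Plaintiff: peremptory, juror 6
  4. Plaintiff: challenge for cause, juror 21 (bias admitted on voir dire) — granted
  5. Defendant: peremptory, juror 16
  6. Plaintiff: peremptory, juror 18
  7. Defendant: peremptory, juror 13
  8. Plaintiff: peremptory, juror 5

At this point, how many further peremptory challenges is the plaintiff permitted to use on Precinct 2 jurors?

Plaintiff peremptories so far: #17, #6, #18, #5 — 4 of 8 used, 4 left overall.
Against Precinct 2: #18 — 1 used; per-precinct cap 4 leaves 3.
Binding limit: min(4, 3) = 3.

3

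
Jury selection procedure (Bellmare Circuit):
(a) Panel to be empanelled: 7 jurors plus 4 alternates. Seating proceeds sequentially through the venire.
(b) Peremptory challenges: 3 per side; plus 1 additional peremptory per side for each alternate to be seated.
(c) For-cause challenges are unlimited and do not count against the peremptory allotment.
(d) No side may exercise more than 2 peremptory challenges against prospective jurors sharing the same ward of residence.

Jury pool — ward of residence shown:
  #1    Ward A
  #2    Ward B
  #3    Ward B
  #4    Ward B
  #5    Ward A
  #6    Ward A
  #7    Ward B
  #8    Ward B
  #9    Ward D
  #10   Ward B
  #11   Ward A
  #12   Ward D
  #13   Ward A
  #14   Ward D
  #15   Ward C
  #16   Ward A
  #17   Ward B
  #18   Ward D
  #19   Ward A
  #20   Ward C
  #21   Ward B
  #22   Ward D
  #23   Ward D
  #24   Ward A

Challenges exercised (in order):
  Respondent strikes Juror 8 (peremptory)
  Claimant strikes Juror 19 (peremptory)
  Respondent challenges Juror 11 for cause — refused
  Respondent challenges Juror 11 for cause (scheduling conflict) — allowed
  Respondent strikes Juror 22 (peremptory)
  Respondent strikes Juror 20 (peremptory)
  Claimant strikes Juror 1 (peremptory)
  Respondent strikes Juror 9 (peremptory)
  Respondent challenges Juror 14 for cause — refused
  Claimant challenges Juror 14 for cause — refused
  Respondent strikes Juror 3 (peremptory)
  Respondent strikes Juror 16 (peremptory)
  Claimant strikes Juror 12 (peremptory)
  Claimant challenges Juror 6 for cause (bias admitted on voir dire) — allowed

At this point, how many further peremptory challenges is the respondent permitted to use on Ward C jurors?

1

Respondent peremptories so far: #8, #22, #20, #9, #3, #16 — 6 of 7 used, 1 left overall.
Against Ward C: #20 — 1 used; per-ward cap 2 leaves 1.
Binding limit: min(1, 1) = 1.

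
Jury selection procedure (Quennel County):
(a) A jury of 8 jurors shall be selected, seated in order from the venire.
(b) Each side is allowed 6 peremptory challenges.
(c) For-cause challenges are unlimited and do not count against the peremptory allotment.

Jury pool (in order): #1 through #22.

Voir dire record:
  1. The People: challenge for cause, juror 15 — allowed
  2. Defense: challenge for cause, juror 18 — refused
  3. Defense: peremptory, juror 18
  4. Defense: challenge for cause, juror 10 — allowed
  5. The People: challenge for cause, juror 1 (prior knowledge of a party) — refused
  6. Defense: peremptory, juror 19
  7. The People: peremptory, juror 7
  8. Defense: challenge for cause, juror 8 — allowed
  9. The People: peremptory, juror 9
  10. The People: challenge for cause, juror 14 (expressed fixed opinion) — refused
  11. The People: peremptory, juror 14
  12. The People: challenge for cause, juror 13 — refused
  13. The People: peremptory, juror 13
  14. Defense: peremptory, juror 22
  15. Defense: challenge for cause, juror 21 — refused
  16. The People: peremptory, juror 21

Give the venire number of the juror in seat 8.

Removed: #7, #8, #9, #10, #13, #14, #15, #18, #19, #21, #22. (#1 stays — for-cause denied.)
Seating in order: seats 1–8 → #1, #2, #3, #4, #5, #6, #11, #12.
So seat 8 is #12.

12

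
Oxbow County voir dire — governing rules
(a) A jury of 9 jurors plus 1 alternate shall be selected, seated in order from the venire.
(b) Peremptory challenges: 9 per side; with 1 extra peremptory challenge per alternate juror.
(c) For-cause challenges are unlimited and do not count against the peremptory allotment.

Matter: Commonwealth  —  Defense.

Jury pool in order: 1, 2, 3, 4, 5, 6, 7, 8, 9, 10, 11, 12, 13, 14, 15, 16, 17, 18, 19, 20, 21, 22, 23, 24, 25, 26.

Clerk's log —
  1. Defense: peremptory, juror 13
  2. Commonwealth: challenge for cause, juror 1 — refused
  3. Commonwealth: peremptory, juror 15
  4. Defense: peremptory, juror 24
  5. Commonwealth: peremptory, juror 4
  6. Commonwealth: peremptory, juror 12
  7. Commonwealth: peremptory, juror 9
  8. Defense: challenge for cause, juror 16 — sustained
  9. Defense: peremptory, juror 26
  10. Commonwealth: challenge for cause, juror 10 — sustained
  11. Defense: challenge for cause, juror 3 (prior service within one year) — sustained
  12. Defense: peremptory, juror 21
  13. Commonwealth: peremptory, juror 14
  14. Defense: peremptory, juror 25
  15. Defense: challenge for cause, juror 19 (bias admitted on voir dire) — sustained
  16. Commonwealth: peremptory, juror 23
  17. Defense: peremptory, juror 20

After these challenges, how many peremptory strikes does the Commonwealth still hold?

4

Commonwealth allotment: 9 base + 1 × 1 alternate = 10.
Commonwealth peremptories used: #15, #4, #12, #9, #14, #23 — 6 (for-cause on #1, #10 don't count).
Remaining: 10 − 6 = 4.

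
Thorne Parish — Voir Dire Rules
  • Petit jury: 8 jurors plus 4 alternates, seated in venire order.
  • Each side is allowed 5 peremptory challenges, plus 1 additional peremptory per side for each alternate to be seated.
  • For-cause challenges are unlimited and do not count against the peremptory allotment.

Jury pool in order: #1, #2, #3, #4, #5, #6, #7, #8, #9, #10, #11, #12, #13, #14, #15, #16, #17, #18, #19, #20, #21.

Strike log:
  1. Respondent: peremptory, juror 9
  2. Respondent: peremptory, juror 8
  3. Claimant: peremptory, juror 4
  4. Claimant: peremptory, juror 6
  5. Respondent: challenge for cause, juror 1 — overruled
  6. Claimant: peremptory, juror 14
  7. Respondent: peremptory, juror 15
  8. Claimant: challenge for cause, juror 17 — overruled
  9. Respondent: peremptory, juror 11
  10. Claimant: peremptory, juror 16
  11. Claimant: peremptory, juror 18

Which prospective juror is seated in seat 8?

Removed: #4, #6, #8, #9, #11, #14, #15, #16, #18. (#1, #17 stay — for-cause denied.)
Filling seats in venire order through position 8: #1, #2, #3, #5, #7, #10, #12, #13.
So seat 8 is #13.

13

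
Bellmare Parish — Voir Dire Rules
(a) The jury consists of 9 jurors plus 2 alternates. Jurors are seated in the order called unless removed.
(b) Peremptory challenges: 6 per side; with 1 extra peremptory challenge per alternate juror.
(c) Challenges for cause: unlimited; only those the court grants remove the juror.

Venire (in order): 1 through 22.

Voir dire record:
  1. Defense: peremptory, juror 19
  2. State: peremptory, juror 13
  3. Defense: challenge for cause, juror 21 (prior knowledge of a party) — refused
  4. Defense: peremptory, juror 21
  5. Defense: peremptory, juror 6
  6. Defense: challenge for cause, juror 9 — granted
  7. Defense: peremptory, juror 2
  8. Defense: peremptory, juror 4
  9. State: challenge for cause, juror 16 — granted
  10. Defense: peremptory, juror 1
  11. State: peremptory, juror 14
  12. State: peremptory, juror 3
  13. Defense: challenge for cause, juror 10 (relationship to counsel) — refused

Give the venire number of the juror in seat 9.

Removed: #1, #2, #3, #4, #6, #9, #13, #14, #16, #19, #21. (#10 stays — for-cause denied.)
Filling seats in venire order through position 9: #5, #7, #8, #10, #11, #12, #15, #17, #18.
So seat 9 is #18.

18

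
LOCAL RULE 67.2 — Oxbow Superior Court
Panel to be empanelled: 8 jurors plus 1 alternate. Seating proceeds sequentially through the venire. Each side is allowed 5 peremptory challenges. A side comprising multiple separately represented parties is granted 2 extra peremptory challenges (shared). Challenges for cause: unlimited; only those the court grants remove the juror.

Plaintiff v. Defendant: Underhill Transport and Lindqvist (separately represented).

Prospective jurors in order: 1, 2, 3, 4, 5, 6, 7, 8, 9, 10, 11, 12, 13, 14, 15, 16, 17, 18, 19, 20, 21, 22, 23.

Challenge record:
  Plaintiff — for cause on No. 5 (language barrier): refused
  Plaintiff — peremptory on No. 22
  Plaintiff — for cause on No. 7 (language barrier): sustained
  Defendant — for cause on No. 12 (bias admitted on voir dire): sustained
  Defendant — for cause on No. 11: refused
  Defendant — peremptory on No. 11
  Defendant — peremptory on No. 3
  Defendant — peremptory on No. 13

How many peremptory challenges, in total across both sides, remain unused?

8

Plaintiff allotment: 5. Defendant allotment: 5 base + 2 multi-party = 7.
Plaintiff peremptories used: #22 — 1 (for-cause on #5, #7 don't count).
Defendant peremptories used: #11, #3, #13 — 3 (for-cause on #12, #11 don't count).
Remaining: (5 − 1) + (7 − 3) = 8.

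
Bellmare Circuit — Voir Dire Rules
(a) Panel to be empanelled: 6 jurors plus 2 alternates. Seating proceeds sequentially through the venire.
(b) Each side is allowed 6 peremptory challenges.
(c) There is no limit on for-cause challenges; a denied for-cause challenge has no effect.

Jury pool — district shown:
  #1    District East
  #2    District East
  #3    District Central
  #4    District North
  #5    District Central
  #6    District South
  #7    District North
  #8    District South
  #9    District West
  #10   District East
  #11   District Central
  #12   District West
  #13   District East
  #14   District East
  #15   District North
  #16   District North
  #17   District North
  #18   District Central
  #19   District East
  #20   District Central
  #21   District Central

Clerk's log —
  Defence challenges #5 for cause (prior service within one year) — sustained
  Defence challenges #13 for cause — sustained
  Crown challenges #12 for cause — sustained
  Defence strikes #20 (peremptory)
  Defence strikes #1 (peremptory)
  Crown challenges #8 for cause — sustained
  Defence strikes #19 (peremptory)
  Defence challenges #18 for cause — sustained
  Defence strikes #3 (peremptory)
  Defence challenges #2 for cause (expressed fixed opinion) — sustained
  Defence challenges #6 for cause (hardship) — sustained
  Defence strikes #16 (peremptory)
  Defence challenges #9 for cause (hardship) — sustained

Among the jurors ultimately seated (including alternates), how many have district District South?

0

Removed: #1, #2, #3, #5, #6, #8, #9, #12, #13, #16, #18, #19, #20.
Seated (8 incl. alternates): #4, #7, #10, #11, #14, #15, #17, #21.
None of those are in District South → 0.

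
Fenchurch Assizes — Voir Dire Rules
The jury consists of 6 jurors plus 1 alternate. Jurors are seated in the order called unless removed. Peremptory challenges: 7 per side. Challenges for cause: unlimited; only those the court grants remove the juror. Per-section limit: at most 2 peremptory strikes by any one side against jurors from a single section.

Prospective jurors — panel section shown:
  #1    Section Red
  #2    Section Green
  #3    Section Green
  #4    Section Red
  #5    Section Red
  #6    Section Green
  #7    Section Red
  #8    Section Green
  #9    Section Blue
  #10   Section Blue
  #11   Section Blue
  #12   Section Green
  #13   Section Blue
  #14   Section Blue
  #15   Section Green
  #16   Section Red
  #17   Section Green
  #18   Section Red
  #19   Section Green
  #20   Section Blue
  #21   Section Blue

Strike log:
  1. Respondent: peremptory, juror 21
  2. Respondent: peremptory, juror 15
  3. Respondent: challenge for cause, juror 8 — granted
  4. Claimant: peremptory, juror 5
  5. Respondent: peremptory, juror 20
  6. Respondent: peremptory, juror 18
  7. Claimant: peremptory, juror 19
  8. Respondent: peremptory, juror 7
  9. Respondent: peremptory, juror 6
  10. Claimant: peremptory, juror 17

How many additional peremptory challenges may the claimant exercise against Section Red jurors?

Claimant peremptories so far: #5, #19, #17 — 3 of 7 used, 4 left overall.
Against Section Red: #5 — 1 used; per-section cap 2 leaves 1.
Binding limit: min(4, 1) = 1.

1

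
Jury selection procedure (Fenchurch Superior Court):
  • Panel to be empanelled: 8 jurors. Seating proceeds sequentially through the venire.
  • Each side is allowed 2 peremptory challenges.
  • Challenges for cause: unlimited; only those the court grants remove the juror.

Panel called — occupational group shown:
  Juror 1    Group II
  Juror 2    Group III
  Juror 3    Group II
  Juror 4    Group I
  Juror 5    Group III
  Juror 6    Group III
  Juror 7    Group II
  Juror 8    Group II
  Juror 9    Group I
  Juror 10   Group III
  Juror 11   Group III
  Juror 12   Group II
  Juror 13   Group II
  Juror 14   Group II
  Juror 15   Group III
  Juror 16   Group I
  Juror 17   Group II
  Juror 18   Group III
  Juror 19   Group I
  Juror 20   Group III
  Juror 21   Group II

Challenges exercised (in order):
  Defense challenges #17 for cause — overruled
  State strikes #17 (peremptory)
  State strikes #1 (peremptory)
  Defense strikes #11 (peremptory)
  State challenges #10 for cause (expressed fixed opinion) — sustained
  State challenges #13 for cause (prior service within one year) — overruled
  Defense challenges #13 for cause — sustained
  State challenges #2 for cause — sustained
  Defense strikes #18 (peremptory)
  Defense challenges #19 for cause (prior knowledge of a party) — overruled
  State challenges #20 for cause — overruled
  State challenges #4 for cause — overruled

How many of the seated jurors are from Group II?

Removed: #1, #2, #10, #11, #13, #17, #18.
Seated jurors 1–8: #3, #4, #5, #6, #7, #8, #9, #12.
Of those, in Group II: #3, #7, #8, #12 → 4.

4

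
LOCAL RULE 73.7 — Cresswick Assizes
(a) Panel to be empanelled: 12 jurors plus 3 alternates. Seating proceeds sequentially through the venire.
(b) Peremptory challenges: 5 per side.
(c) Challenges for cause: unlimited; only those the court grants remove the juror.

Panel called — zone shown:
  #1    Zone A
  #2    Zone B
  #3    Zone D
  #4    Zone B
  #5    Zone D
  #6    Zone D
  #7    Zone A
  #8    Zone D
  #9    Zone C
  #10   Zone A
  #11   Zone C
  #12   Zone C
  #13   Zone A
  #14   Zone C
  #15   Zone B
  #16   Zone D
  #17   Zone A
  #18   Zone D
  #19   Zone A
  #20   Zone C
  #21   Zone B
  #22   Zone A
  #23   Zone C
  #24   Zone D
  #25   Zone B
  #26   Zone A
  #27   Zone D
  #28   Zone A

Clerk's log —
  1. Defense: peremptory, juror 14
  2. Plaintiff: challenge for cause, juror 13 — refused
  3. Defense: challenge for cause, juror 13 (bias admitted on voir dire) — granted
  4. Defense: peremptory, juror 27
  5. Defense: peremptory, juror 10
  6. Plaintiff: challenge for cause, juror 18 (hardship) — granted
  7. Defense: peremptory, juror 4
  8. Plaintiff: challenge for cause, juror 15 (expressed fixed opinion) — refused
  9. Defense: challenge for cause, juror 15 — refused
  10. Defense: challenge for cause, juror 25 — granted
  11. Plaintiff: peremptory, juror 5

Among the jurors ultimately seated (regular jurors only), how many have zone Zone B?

Removed: #4, #5, #10, #13, #14, #18, #25, #27.
Seated jurors 1–12: #1, #2, #3, #6, #7, #8, #9, #11, #12, #15, #16, #17 (alternates #19, #20, #21 not counted).
Of those, in Zone B: #2, #15 → 2.

2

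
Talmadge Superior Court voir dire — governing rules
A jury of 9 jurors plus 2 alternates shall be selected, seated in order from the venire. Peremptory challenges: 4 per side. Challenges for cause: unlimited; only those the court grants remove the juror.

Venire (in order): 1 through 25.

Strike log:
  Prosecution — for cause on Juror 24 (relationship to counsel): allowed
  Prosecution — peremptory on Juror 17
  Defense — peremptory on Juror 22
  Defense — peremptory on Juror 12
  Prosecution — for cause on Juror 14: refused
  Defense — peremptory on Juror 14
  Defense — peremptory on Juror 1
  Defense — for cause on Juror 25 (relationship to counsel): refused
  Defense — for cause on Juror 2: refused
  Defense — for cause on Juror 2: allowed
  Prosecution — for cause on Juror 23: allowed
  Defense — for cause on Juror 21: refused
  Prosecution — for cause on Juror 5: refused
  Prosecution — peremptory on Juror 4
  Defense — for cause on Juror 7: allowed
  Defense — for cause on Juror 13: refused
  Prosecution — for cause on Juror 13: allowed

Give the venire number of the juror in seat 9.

16

Removed: #1, #2, #4, #7, #12, #13, #14, #17, #22, #23, #24. (#5, #21, #25 stay — for-cause denied.)
Seating in order: seats 1–9 → #3, #5, #6, #8, #9, #10, #11, #15, #16; alternates → #18, #19.
So seat 9 is #16.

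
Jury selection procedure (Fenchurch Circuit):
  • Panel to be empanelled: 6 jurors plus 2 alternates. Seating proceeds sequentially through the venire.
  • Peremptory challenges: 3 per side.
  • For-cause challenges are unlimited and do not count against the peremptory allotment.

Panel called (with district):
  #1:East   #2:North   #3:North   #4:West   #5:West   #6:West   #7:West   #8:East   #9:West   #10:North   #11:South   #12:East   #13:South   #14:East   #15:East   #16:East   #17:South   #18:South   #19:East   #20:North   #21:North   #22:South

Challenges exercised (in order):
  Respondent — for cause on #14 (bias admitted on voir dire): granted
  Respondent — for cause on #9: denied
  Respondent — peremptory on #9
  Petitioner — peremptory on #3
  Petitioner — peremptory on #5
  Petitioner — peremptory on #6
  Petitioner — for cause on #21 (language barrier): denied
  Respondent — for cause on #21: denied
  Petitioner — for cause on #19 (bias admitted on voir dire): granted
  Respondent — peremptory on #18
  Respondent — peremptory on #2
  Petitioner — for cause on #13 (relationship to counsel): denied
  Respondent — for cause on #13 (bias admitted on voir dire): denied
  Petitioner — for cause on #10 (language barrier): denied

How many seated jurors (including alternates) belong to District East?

Removed: #2, #3, #5, #6, #9, #14, #18, #19.
Seated (8 incl. alternates): #1, #4, #7, #8, #10, #11, #12, #13.
Of those, in District East: #1, #8, #12 → 3.

3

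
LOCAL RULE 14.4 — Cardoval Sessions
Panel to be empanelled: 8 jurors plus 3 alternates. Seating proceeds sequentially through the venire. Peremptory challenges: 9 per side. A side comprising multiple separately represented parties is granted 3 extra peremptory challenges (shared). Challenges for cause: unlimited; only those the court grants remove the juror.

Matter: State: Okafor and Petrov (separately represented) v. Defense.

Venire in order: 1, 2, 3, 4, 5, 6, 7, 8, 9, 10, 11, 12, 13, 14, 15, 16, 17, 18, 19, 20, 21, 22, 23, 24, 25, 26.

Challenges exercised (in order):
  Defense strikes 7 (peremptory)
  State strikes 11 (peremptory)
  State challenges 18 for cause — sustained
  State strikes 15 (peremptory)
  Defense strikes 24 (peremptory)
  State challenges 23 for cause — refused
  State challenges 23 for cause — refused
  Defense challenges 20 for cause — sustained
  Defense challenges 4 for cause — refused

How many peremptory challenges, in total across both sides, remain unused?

17

State allotment: 9 base + 3 multi-party = 12. Defense allotment: 9.
State peremptories used: #11, #15 — 2 (for-cause on #18, #23, #23 don't count).
Defense peremptories used: #7, #24 — 2 (for-cause on #20, #4 don't count).
Remaining: (12 − 2) + (9 − 2) = 17.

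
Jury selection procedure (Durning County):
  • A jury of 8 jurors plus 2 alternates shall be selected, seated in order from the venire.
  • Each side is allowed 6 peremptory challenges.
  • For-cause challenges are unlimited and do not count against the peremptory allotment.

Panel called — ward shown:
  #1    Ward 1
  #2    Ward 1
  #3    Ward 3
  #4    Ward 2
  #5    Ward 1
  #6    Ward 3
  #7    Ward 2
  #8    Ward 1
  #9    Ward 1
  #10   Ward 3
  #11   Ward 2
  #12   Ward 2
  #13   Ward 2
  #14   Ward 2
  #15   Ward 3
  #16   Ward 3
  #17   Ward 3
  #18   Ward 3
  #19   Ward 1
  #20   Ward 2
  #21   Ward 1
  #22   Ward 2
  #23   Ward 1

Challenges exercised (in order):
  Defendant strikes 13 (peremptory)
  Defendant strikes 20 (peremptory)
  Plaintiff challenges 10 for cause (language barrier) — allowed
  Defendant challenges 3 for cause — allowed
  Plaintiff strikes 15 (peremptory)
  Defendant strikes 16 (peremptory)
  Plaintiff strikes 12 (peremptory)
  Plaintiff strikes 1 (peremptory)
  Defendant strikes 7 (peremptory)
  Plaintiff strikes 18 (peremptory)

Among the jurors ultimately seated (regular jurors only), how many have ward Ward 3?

Removed: #1, #3, #7, #10, #12, #13, #15, #16, #18, #20.
Seated jurors 1–8: #2, #4, #5, #6, #8, #9, #11, #14 (alternates #17, #19 not counted).
Of those, in Ward 3: #6 → 1.

1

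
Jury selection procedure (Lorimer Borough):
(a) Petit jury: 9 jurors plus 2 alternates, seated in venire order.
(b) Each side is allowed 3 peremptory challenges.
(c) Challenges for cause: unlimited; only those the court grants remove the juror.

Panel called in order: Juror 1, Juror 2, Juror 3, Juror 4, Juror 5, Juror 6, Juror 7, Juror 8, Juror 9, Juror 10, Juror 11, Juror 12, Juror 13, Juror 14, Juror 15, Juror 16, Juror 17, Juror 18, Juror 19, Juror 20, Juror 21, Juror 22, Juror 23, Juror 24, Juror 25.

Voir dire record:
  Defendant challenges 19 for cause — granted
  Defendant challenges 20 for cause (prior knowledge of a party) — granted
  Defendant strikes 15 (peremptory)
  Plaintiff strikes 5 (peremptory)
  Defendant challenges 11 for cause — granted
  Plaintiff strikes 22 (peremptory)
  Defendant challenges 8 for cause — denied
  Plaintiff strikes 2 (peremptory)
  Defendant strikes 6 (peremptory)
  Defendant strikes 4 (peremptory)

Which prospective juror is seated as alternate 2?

Removed: #2, #4, #5, #6, #11, #15, #19, #20, #22. (#8 stays — for-cause denied.)
Seating in order: seats 1–9 → #1, #3, #7, #8, #9, #10, #12, #13, #14; alternates → #16, #17.
So alternate 2 is #17.

17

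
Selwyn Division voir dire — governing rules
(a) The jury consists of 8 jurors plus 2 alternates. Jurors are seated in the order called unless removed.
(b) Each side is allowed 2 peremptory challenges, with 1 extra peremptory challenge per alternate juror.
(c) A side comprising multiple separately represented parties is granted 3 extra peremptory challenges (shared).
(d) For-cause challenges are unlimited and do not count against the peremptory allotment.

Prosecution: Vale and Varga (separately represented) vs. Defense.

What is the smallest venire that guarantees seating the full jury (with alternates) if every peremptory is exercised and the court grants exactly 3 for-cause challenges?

24

Seats to fill: 8 + 2 alternates = 10.
Peremptories — Prosecution: 2 + 1×2 + 3 = 7; Defense: 2 + 1×2 = 4; total 11.
For-cause removals: 3.
Minimum venire: 10 + 11 + 3 = 24.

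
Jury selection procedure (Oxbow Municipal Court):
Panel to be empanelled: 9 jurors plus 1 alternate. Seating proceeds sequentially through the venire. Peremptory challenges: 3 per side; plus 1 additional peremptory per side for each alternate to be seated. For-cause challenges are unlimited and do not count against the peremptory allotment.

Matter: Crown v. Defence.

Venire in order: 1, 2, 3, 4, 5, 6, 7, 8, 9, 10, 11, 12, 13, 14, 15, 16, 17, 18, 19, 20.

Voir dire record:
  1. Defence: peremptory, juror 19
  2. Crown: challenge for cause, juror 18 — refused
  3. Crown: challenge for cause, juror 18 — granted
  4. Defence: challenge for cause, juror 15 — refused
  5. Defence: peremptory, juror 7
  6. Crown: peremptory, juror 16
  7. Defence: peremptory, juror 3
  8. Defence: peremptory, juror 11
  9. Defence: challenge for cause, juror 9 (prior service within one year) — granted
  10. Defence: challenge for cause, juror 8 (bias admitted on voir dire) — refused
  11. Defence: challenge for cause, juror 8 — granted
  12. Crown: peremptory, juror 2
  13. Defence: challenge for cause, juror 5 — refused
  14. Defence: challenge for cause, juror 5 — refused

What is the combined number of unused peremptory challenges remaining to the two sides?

Crown allotment: 3 base + 1 × 1 alternate = 4. Defence allotment: 3 base + 1 × 1 alternate = 4.
Crown peremptories used: #16, #2 — 2 (for-cause on #18, #18 don't count).
Defence peremptories used: #19, #7, #3, #11 — 4 (for-cause on #15, #9, #8, #8, #5, #5 don't count).
Remaining: (4 − 2) + (4 − 4) = 2.

2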